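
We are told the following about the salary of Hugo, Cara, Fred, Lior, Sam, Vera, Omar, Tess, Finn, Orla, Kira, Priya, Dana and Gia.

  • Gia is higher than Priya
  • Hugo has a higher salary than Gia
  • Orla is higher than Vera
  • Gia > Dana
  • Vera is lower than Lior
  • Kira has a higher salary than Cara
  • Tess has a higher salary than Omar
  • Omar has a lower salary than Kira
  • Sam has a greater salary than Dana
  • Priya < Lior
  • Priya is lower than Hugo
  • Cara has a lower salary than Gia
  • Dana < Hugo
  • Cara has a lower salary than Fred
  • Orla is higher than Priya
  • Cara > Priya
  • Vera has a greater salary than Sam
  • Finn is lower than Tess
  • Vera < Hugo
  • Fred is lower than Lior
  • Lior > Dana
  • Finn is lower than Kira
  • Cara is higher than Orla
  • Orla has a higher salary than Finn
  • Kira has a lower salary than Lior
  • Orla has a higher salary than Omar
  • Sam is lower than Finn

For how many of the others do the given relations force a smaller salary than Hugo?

9

From Hugo the given relations immediately reach Dana, Priya, Vera, Gia.
From those, Sam, Cara — 6 in total.
From those, Orla — 7 in total.
From those, Omar, Finn — 9 in total.
No other element is forced below Hugo by the given relations, so the count is 9.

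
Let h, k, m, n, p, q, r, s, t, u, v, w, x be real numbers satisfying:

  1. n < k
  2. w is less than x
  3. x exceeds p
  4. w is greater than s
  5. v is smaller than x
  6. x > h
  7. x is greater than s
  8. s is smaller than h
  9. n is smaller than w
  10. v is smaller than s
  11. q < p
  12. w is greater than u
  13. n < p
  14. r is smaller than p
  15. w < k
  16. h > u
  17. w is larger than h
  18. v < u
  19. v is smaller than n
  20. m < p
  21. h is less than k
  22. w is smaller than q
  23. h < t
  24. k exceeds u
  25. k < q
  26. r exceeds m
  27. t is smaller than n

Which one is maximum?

x

m is not greatest since m < p; v is not greatest since v < n; u is not greatest since u < k; s is not greatest since s < h; h is not greatest since h < x; t is not greatest since t < n; n is not greatest since n < p; w is not greatest since w < q; k is not greatest since k < q; q is not greatest since q < p; r is not greatest since r < p; p is not greatest since p < x.
Only x has nothing above it, so x is the maximum.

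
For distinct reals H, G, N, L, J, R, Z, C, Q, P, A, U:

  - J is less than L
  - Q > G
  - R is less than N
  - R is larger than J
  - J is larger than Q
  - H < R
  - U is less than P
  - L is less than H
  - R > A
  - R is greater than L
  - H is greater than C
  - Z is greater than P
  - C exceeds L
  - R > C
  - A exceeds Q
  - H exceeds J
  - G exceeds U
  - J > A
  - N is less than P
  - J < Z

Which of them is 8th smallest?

H

The consecutive relations fix a unique order: U < G < Q < A < J < L < C < H < R < N < P < Z.
Counting 8 from the smallest end gives H.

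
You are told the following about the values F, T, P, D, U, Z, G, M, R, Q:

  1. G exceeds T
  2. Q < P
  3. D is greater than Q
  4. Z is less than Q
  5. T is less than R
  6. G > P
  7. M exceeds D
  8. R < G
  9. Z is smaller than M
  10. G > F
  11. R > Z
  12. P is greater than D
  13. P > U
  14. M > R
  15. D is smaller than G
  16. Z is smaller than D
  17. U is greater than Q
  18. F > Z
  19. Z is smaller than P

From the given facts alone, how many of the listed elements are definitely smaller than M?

Directly below M: Z, D, R.
One step further: Q, T (5 so far).
Nothing else is reachable below M; 5 in all.

5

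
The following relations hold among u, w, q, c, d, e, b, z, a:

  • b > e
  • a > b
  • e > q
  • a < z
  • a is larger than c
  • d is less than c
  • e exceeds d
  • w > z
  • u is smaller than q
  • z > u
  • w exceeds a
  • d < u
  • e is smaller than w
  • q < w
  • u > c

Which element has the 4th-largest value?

Piecing the relations together gives one ordering: d < c < u < q < e < b < a < z < w.
The 4th largest is b.

b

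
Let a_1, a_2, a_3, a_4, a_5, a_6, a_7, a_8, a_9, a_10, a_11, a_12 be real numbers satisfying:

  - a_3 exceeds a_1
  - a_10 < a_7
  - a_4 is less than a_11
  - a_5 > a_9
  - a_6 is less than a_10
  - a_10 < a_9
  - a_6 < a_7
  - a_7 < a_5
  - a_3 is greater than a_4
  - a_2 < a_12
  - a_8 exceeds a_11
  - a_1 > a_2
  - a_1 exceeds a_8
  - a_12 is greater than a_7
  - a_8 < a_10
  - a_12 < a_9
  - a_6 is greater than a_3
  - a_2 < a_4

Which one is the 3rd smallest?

Piecing the relations together gives one ordering: a_2 < a_4 < a_11 < a_8 < a_1 < a_3 < a_6 < a_10 < a_7 < a_12 < a_9 < a_5.
The 3rd smallest is a_11.

a_11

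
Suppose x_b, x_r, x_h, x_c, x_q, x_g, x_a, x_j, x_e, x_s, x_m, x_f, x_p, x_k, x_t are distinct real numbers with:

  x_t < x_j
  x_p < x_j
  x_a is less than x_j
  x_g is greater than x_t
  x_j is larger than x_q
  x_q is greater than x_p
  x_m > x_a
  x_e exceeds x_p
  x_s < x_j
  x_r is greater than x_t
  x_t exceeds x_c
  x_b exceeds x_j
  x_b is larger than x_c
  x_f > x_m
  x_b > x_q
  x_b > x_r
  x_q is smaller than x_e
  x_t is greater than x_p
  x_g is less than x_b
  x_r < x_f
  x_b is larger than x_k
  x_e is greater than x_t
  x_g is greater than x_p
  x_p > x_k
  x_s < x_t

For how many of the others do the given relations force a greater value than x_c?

7

The elements the relations force above x_c are x_t, x_j, x_g, x_r, x_f, x_e, x_b — no chain reaches any other.
That is 7.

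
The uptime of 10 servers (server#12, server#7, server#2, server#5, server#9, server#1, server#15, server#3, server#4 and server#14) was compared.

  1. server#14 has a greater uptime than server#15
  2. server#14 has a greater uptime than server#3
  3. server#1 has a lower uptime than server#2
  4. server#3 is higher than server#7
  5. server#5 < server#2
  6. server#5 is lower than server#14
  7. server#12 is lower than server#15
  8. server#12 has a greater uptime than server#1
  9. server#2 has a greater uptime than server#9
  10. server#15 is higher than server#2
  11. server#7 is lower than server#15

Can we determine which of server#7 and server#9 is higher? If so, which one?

Following every chain through server#9: above server#9 we get server#2, server#15, server#14.
server#7 is not reached, and no chain runs the other way from server#7 to server#9.
So the given relations leave the order of server#9 and server#7 undetermined.

undetermined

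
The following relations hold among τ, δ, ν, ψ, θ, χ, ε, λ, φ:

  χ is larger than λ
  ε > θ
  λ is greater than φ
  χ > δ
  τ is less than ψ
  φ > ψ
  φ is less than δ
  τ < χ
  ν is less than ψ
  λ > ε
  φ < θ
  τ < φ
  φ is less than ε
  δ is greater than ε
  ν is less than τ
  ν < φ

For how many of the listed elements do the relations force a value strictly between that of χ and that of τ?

The relations place τ below χ. An element lies strictly between them when it is forced above τ and also forced below χ.
Above τ: {ψ, φ, θ, ε, δ, λ}. Below χ: {ν, ψ, φ, θ, ε, δ, λ}.
Intersection: {ψ, φ, θ, ε, δ, λ} — 6.

6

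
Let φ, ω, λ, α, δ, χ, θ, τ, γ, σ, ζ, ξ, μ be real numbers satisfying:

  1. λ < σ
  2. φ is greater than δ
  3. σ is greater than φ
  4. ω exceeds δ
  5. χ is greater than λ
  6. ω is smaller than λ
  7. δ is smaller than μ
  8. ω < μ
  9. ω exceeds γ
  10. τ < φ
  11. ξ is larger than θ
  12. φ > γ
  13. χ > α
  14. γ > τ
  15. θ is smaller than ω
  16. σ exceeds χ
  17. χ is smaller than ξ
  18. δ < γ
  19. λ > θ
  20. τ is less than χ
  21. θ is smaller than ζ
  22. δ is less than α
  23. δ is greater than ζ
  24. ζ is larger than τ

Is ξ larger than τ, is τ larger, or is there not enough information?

ξ

Following the relations from τ: τ < ζ < δ < ω < λ < χ < ξ.
So ξ is larger.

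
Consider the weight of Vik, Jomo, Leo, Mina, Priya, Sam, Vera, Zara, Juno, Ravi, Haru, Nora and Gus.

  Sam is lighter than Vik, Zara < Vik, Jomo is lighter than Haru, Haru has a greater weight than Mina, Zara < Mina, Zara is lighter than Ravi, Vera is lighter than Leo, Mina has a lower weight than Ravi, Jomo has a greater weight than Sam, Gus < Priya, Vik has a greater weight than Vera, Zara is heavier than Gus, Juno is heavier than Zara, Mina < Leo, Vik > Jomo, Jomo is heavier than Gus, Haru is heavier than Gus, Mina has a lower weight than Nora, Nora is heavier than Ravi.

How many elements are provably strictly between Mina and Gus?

Chaining upward from Gus reaches: Priya, Zara, Ravi, Juno, Leo, Jomo, Haru, Vik, Nora.
Chaining downward from Mina reaches: Zara.
Strictly between Gus and Mina are those in both lists: Zara — 1 element.

1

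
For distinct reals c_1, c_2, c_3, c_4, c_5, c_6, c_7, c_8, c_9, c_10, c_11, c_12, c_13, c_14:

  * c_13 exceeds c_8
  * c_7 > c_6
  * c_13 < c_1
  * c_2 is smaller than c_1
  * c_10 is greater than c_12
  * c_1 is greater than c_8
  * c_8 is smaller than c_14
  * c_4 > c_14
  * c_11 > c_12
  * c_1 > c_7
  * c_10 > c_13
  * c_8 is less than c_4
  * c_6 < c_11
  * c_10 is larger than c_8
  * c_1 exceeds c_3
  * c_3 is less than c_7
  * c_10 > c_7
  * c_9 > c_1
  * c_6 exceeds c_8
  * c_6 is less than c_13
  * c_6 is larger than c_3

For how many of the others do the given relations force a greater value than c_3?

7

The elements the relations force above c_3 are c_6, c_13, c_7, c_11, c_1, c_9, c_10 — no chain reaches any other.
That is 7.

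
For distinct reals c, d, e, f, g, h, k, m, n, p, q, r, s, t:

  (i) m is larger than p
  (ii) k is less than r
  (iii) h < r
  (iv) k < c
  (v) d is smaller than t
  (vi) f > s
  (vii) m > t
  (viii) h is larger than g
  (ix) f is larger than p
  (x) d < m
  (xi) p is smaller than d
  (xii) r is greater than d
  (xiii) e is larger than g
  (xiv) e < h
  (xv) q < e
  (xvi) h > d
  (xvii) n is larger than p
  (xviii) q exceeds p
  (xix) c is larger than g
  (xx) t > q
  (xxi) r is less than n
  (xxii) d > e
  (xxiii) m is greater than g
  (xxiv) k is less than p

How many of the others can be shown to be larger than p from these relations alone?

Directly above p: q, d, f, n, m.
One step further: e, t, h, r (9 so far).
Nothing else is reachable above p; 9 in all.

9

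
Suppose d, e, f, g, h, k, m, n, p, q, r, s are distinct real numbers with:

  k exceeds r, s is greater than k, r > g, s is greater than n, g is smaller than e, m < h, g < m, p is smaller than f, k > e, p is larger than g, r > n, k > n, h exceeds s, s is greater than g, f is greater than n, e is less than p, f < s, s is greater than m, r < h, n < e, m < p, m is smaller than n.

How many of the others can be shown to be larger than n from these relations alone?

Directly above n: e, r, k, f, s.
One step further: p, h (7 so far).
Nothing else is reachable above n; 7 in all.

7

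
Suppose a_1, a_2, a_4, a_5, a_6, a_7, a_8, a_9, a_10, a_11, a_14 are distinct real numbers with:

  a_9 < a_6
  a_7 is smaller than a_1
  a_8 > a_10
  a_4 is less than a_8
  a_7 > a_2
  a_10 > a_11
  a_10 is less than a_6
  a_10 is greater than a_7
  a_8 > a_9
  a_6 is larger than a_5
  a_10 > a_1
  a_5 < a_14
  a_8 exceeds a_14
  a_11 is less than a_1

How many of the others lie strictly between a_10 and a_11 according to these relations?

1

Chaining upward from a_11 reaches: a_1, a_8, a_6.
Chaining downward from a_10 reaches: a_2, a_7, a_1.
Strictly between a_11 and a_10 are those in both lists: a_1 — 1 element.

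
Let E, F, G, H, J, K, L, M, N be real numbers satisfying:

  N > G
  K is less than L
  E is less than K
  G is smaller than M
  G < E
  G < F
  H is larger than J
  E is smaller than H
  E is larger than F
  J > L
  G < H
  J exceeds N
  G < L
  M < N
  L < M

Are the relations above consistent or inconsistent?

The single ordering G < F < E < K < L < M < N < J < H satisfies every listed relation, so no contradiction arises.

consistent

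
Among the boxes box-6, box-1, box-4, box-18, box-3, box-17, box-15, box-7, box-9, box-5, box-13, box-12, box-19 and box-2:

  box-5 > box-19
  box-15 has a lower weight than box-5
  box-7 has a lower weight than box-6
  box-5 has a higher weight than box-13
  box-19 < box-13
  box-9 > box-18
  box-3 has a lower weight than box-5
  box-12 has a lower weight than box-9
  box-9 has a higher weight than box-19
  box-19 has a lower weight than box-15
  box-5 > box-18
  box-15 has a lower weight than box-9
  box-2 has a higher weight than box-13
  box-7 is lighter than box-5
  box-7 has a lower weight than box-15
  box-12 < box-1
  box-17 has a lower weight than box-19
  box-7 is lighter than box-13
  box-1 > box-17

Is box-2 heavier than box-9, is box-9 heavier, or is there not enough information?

Following every chain through box-2: below box-2 we get box-17, box-7, box-19, box-13.
box-9 is not reached, and no chain runs the other way from box-9 to box-2.
So the given relations leave the order of box-2 and box-9 undetermined.

undetermined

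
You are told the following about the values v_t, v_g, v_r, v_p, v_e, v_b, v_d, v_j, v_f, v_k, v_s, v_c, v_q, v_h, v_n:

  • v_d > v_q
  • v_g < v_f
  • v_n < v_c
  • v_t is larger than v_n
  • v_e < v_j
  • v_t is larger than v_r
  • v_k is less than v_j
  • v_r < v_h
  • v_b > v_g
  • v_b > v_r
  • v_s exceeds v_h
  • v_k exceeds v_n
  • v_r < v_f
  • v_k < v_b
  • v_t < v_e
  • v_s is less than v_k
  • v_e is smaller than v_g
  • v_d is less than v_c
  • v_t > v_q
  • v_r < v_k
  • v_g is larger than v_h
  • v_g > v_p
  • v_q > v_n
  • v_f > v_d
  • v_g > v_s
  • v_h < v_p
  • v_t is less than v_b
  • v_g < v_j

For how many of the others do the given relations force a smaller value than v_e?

Directly below v_e: v_t.
One step further: v_r, v_n, v_q (4 so far).
Nothing else is reachable below v_e; 4 in all.

4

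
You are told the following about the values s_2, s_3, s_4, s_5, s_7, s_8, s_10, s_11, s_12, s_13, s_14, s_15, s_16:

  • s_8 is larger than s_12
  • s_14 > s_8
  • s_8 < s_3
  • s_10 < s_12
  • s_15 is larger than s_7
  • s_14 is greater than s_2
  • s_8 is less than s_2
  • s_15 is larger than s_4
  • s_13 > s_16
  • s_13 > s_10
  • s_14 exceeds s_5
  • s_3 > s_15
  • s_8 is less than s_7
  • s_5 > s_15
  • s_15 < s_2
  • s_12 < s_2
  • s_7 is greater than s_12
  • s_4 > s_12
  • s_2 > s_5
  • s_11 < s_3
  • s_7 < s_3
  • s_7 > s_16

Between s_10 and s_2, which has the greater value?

Following the relations from s_10: s_10 < s_12 < s_8 < s_7 < s_15 < s_5 < s_2.
So s_10 < s_2; s_2 is the larger of the two.

s_2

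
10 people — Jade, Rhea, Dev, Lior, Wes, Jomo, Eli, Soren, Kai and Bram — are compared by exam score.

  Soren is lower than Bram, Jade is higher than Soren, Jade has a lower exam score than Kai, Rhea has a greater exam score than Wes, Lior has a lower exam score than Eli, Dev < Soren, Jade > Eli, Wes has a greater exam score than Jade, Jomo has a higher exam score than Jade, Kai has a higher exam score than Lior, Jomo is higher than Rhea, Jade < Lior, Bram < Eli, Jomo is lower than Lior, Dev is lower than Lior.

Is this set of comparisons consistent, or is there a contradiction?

We have Lior < Eli stated directly, yet also Eli < Jade < Wes < Rhea < Jomo < Lior by chaining the others — so Eli < Lior. Contradiction.

inconsistent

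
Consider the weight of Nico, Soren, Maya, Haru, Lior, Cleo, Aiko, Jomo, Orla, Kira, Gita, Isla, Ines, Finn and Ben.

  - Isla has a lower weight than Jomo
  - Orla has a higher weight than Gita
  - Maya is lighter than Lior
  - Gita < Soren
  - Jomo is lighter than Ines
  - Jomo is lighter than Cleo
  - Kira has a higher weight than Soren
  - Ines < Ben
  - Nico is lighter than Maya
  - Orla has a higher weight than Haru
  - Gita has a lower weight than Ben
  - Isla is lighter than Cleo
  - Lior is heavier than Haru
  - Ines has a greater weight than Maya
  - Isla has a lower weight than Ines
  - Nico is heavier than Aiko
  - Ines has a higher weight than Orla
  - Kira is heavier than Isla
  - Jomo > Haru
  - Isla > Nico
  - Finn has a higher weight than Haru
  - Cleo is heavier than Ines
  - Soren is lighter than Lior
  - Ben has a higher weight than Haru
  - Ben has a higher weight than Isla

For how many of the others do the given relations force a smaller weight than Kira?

5

The elements the relations force below Kira are Aiko, Gita, Nico, Isla, Soren — no chain reaches any other.
That is 5.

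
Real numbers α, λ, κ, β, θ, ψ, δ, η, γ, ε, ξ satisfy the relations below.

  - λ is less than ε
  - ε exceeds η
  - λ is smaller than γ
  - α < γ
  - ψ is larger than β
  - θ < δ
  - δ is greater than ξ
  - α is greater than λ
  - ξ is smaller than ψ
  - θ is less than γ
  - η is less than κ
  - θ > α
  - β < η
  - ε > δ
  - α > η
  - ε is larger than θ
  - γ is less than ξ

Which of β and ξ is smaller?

β < η and η < α give β < α.
Then α < θ extends the chain to θ.
With θ < γ: β < η < α < θ < γ.
With γ < ξ: β < η < α < θ < γ < ξ.
So β < ξ; β is the smaller of the two.

β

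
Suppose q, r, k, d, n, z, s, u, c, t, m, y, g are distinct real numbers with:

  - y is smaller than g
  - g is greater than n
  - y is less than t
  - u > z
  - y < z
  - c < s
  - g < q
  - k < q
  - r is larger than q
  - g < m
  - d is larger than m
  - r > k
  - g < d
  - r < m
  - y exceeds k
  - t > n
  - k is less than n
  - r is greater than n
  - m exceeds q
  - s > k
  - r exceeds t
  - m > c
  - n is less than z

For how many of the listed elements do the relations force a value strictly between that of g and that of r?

Chaining upward from g reaches: q, m, d.
Chaining downward from r reaches: k, n, y, q, t.
Strictly between g and r are those in both lists: q — 1 element.

1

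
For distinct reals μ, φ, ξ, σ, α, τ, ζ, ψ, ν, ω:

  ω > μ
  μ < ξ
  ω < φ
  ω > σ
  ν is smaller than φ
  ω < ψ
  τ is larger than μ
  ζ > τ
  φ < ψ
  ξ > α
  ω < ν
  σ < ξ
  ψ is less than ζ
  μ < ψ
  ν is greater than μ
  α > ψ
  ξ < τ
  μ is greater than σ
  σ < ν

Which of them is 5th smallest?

The consecutive relations fix a unique order: σ < μ < ω < ν < φ < ψ < α < ξ < τ < ζ.
The 5th smallest is φ.

φ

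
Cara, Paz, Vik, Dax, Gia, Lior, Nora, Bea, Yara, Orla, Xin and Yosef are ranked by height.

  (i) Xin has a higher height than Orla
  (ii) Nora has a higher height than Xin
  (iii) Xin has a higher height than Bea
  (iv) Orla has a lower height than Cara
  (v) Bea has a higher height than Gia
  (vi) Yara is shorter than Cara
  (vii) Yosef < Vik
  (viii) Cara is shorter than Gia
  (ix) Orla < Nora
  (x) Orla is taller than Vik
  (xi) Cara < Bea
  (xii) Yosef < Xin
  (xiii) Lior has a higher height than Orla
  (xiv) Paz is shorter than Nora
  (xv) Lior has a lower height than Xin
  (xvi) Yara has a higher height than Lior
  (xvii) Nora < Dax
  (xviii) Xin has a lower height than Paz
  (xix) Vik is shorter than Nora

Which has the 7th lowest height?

Piecing the relations together gives one ordering: Yosef < Vik < Orla < Lior < Yara < Cara < Gia < Bea < Xin < Paz < Nora < Dax.
Counting 7 from the smallest end gives Gia.

Gia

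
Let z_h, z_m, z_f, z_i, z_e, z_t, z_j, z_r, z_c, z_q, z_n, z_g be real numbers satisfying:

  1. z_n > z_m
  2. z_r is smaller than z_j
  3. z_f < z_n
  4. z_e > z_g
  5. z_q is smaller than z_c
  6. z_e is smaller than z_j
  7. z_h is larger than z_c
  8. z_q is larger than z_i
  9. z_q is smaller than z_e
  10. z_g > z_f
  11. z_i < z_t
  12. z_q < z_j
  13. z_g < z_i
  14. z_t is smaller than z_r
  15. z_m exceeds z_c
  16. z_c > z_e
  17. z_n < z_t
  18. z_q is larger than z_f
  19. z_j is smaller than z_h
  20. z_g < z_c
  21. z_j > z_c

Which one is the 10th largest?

z_i

The consecutive relations fix a unique order: z_f < z_g < z_i < z_q < z_e < z_c < z_m < z_n < z_t < z_r < z_j < z_h.
Counting 10 from the largest end gives z_i.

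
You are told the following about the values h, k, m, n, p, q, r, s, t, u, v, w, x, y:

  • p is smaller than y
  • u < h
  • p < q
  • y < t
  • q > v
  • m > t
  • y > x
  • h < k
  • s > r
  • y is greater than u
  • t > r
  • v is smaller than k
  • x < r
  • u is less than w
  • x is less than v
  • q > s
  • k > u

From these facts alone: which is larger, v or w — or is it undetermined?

undetermined

Following every chain through w: below w we get u.
v is not reached, and no chain runs the other way from v to w.
So the given relations leave the order of w and v undetermined.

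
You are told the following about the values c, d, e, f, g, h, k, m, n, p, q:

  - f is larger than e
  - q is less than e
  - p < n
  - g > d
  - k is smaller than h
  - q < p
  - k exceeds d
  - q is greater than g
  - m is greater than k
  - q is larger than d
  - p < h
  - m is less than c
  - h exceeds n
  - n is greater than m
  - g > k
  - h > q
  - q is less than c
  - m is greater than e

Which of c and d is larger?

c

The relevant relations are d < k; k < g; g < q; q < e; e < m; m < c.
Chaining these gives d < k < g < q < e < m < c.
So d < c; c is the larger of the two.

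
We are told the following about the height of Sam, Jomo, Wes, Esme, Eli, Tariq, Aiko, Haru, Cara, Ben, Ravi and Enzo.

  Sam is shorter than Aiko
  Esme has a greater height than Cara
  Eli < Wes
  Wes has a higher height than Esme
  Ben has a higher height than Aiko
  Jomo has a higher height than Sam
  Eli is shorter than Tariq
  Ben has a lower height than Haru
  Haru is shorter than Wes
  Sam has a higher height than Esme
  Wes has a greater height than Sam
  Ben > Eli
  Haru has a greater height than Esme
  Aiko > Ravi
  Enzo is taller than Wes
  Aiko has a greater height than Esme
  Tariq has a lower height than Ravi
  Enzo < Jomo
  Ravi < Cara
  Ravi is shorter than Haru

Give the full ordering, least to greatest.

Nothing is placed below Eli, so it is least; from there Eli < Tariq; Tariq < Ravi; Ravi < Cara; Cara < Esme; Esme < Sam; Sam < Aiko; Aiko < Ben; Ben < Haru; Haru < Wes; Wes < Enzo; Enzo < Jomo, each given directly.

Eli < Tariq < Ravi < Cara < Esme < Sam < Aiko < Ben < Haru < Wes < Enzo < Jomo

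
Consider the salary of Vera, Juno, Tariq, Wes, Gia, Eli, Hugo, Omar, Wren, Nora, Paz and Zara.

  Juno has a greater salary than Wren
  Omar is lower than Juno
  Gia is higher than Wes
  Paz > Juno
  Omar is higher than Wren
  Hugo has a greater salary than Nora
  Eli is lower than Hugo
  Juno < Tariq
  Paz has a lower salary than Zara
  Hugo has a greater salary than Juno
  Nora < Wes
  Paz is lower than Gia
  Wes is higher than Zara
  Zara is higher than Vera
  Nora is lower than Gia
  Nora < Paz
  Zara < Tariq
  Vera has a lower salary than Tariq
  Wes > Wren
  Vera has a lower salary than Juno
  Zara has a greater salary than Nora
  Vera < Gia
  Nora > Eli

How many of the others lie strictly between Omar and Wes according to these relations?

The relations place Omar below Wes. An element lies strictly between them when it is forced above Omar and also forced below Wes.
Above Omar: {Juno, Paz, Hugo, Zara, Tariq, Gia}. Below Wes: {Wren, Vera, Eli, Juno, Nora, Paz, Zara}.
Intersection: {Juno, Paz, Zara} — 3.

3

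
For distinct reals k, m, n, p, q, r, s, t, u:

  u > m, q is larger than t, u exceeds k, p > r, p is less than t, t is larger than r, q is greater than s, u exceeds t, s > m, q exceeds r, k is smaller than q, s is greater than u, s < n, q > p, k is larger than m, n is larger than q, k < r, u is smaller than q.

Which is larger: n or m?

m < k and k < r give m < r.
With r < p: m < k < r < p.
Then p < t extends the chain to t.
Then t < u extends the chain to u.
With u < s: m < k < r < p < t < u < s.
With s < q: m < k < r < p < t < u < s < q.
Then q < n extends the chain to n.
So m < n; n is the larger of the two.

n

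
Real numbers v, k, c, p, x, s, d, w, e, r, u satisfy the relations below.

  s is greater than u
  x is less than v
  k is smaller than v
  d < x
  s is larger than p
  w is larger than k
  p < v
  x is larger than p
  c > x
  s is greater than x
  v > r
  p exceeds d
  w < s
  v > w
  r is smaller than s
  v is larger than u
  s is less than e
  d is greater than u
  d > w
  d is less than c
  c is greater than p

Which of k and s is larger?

s

k < w and w < d give k < d.
With d < p: k < w < d < p.
With p < x: k < w < d < p < x.
With x < s: k < w < d < p < x < s.
So k < s; s is the larger of the two.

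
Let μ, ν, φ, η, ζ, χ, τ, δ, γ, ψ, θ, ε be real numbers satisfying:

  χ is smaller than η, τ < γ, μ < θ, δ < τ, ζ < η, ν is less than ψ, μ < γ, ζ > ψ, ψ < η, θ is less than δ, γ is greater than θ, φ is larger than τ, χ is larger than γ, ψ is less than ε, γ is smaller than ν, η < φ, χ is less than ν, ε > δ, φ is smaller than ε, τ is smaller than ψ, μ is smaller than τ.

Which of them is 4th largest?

Chaining the given pairs: μ < θ < δ < τ < γ < χ < ν < ψ < ζ < η < φ < ε.
Counting 4 from the largest end gives ζ.

ζ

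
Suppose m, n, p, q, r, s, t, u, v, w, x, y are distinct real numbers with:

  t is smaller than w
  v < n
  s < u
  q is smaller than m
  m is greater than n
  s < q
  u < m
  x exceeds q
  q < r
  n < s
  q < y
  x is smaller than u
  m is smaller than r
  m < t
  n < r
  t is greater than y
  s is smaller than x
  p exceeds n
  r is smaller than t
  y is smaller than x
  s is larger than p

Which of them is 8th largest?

Chaining the given pairs: v < n < p < s < q < y < x < u < m < r < t < w.
The 8th largest is q.

q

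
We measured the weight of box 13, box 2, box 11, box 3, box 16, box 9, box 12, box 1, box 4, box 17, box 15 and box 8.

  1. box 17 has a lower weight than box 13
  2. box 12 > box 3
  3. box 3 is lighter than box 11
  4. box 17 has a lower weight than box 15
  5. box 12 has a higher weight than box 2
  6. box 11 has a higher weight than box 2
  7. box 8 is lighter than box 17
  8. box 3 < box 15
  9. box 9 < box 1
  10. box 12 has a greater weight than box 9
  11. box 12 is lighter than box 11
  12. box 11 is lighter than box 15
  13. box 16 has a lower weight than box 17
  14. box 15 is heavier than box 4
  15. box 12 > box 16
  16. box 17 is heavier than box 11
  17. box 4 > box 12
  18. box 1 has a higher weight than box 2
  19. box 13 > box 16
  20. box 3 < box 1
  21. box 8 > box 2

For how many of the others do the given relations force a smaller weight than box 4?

Directly below box 4: box 12.
One step further: box 16, box 2, box 9, box 3 (5 so far).
Nothing else is reachable below box 4; 5 in all.

5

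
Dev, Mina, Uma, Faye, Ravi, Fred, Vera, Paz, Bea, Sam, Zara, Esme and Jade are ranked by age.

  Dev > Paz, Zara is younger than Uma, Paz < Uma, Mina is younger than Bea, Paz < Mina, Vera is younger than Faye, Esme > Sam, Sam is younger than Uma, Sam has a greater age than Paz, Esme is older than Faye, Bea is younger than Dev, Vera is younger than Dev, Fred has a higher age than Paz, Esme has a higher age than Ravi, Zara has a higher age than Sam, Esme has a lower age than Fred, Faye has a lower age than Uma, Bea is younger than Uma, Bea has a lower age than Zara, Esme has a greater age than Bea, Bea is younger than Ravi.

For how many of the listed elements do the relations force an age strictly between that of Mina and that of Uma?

The relations place Mina below Uma. An element lies strictly between them when it is forced above Mina and also forced below Uma.
Above Mina: {Bea, Zara, Ravi, Esme, Dev, Fred}. Below Uma: {Paz, Sam, Vera, Bea, Zara, Faye}.
Intersection: {Bea, Zara} — 2.

2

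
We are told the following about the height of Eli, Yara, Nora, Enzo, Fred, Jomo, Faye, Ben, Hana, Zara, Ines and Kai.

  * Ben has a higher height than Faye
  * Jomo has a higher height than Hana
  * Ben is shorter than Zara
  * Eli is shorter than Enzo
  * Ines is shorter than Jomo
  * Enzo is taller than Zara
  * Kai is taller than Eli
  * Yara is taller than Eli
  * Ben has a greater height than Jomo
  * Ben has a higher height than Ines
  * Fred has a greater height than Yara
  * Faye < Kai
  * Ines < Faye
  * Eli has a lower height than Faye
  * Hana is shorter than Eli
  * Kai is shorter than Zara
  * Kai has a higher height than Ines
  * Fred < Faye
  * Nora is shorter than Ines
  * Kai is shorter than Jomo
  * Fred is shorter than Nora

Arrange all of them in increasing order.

The consecutive links are each given: Hana < Eli; Eli < Yara; Yara < Fred; Fred < Nora; Nora < Ines; Ines < Faye; Faye < Kai; Kai < Jomo; Jomo < Ben; Ben < Zara; Zara < Enzo.

Hana < Eli < Yara < Fred < Nora < Ines < Faye < Kai < Jomo < Ben < Zara < Enzo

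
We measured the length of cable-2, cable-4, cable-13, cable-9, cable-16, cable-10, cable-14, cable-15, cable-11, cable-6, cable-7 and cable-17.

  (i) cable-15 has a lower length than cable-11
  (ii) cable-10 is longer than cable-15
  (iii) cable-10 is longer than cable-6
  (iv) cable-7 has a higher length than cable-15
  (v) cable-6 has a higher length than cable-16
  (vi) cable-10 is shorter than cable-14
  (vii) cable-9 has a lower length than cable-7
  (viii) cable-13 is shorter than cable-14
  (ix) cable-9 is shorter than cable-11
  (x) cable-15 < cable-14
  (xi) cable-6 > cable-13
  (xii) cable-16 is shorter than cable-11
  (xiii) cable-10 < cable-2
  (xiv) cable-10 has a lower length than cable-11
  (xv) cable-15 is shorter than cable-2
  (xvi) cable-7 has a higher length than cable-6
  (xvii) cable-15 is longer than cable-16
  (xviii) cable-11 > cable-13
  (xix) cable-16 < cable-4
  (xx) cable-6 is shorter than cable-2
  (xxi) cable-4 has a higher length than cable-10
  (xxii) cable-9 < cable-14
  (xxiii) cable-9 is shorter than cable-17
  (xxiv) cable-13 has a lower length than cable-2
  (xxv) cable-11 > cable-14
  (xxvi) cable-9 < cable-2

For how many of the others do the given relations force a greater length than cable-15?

6

Directly above cable-15: cable-10, cable-14, cable-7, cable-2, cable-11.
One step further: cable-4 (6 so far).
Nothing else is reachable above cable-15; 6 in all.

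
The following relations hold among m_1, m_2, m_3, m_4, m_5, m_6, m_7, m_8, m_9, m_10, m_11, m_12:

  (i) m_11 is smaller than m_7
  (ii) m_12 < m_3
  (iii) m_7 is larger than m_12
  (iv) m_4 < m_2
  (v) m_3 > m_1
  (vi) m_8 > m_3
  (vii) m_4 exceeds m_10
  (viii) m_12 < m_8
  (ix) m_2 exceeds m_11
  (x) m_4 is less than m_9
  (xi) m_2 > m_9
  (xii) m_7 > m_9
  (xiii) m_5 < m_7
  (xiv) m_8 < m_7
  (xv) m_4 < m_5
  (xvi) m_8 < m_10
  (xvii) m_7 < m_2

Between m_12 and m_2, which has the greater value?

m_2

m_12 < m_3 < m_8 < m_10 < m_4 < m_5 < m_7 < m_2, by transitivity through m_3, m_8, m_10, m_4, m_5, m_7.
So m_12 < m_2; m_2 is the larger of the two.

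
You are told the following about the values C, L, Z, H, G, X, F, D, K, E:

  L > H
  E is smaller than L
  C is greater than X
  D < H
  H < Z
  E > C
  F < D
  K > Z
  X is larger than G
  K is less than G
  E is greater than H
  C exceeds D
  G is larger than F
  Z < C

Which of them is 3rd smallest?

The consecutive relations fix a unique order: F < D < H < Z < K < G < X < C < E < L.
Counting 3 from the smallest end gives H.

H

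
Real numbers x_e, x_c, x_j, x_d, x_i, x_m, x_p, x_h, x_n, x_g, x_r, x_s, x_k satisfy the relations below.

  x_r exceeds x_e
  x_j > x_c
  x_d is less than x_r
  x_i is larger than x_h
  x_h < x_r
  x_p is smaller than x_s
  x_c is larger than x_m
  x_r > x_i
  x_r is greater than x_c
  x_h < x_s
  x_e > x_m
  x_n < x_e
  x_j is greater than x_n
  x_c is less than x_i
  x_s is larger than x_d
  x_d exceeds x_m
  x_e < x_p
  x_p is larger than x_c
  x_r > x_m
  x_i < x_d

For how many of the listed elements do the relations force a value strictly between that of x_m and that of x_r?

Chaining upward from x_m reaches: x_c, x_j, x_e, x_p, x_i, x_d, x_s.
Chaining downward from x_r reaches: x_n, x_c, x_e, x_h, x_i, x_d.
Strictly between x_m and x_r are those in both lists: x_c, x_e, x_i, x_d — 4 elements.

4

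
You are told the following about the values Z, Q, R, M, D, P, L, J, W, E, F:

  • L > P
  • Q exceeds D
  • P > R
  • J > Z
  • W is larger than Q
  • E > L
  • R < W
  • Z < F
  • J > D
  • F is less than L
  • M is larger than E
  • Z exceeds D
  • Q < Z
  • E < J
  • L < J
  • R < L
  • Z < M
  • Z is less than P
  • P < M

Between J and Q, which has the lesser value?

Following the relations from Q: Q < Z < P < L < E < J.
So Q < J; Q is the smaller of the two.

Q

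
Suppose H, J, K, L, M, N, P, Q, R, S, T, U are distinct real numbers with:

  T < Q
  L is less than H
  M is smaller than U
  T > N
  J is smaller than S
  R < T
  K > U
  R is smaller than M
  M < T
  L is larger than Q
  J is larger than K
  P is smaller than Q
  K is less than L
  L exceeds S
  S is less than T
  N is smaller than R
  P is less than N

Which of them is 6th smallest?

The consecutive relations fix a unique order: P < N < R < M < U < K < J < S < T < Q < L < H.
Counting 6 from the smallest end gives K.

K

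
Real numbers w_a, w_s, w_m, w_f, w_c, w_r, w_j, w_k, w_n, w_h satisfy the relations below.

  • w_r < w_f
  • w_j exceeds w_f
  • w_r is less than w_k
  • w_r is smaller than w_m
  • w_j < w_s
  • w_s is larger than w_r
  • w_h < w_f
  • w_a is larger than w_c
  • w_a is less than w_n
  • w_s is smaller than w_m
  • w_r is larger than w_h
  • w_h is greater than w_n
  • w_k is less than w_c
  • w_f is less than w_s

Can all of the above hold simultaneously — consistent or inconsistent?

Chaining the given relations yields w_r < w_k < w_c < w_a < w_n < w_h, so w_r < w_h. But one relation states w_h < w_r. These cannot both hold.

inconsistent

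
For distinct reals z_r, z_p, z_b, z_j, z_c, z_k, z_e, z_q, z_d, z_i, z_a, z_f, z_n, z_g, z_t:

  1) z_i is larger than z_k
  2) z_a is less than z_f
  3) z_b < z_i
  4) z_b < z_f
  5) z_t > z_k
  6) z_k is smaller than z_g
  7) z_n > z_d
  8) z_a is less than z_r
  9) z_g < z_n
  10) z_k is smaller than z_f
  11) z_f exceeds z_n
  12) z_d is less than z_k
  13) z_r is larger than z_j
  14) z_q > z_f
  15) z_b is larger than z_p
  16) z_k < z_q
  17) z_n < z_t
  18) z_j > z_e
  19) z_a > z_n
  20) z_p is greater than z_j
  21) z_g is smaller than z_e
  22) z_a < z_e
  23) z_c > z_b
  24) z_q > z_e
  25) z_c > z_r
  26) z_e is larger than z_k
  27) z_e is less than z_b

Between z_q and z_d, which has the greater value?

Following the relations from z_d: z_d < z_k < z_g < z_n < z_a < z_e < z_j < z_p < z_b < z_f < z_q.
So z_d < z_q; z_q is the larger of the two.

z_q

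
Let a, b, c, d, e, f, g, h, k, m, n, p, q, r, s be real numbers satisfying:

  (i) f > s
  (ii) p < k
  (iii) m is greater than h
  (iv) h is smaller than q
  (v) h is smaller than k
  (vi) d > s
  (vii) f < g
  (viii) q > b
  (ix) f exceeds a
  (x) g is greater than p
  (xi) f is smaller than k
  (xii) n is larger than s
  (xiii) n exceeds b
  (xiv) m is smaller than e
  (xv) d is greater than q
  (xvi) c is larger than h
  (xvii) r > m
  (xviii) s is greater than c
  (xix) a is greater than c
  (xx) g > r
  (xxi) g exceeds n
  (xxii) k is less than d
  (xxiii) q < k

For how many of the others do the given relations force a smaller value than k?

From k the given relations immediately reach p, h, q, f.
From those, b, s, a — 7 in total.
From those, c — 8 in total.
Nothing else is reachable below k; 8 in all.

8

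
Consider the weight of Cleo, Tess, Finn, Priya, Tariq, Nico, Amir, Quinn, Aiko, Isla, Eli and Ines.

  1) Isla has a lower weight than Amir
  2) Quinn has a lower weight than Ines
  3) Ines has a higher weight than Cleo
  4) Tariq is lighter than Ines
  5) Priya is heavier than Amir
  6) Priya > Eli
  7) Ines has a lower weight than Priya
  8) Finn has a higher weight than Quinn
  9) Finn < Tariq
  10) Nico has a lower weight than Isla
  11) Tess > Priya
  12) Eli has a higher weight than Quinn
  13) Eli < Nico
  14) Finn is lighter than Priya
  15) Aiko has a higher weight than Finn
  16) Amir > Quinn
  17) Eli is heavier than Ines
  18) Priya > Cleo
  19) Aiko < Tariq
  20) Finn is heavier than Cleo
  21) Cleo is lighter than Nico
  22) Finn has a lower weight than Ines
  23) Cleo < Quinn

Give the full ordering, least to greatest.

Each adjacent pair is fixed by a given relation: Cleo < Quinn; Quinn < Finn; Finn < Aiko; Aiko < Tariq; Tariq < Ines; Ines < Eli; Eli < Nico; Nico < Isla; Isla < Amir; Amir < Priya; Priya < Tess. Chaining them end to end gives the full order.

Cleo < Quinn < Finn < Aiko < Tariq < Ines < Eli < Nico < Isla < Amir < Priya < Tess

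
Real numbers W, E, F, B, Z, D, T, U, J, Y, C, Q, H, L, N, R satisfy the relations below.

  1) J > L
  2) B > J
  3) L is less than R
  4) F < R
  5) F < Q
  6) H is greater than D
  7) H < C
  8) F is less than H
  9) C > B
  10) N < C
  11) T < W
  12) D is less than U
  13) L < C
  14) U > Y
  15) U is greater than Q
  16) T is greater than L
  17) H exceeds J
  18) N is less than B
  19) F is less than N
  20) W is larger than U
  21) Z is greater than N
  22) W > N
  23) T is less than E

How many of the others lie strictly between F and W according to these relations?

3

The relations place F below W. An element lies strictly between them when it is forced above F and also forced below W.
Above F: {N, Q, H, B, U, C, R, Z}. Below W: {N, L, Y, T, D, Q, U}.
Intersection: {N, Q, U} — 3.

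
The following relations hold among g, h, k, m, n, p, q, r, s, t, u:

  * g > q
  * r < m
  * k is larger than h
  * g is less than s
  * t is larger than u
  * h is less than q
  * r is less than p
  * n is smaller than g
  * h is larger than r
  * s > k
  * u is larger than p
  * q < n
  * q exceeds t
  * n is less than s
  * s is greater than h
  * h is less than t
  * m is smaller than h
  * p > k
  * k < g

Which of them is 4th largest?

q

Piecing the relations together gives one ordering: r < m < h < k < p < u < t < q < n < g < s.
The 4th largest is q.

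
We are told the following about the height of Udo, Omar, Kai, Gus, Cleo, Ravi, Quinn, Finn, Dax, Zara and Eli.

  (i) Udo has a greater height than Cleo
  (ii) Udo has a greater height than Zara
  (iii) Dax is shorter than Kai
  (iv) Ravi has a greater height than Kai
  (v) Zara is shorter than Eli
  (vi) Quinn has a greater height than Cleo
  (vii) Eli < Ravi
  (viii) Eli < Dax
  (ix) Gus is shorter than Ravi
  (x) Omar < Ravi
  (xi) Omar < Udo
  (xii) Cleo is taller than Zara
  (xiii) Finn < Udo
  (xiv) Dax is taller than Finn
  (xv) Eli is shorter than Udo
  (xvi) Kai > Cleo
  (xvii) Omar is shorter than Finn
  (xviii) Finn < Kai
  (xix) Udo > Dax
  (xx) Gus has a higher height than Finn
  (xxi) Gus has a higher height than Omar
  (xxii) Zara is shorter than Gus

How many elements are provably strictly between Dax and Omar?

Chaining upward from Omar reaches: Finn, Gus, Kai, Ravi, Udo.
Chaining downward from Dax reaches: Zara, Finn, Eli.
Strictly between Omar and Dax are those in both lists: Finn — 1 element.

1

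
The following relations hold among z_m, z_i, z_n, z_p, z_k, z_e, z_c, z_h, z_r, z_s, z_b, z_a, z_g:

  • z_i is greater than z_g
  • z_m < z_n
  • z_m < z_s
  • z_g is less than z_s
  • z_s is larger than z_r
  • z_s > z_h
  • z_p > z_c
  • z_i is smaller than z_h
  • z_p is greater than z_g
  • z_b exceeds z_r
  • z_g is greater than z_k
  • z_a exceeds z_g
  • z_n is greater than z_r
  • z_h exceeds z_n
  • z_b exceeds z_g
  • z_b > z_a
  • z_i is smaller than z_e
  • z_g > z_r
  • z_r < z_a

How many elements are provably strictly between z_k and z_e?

Chaining upward from z_k reaches: z_g, z_a, z_b, z_i, z_h, z_s, z_p.
Chaining downward from z_e reaches: z_r, z_g, z_i.
Strictly between z_k and z_e are those in both lists: z_g, z_i — 2 elements.

2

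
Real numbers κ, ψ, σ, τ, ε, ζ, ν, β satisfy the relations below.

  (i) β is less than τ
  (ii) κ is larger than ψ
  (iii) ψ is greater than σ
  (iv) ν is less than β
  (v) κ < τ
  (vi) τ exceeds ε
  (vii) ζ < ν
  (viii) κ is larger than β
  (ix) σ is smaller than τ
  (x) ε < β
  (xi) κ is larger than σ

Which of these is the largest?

ε is not greatest since ε < τ; ζ is not greatest since ζ < ν; ν is not greatest since ν < β; σ is not greatest since σ < τ; β is not greatest since β < κ; ψ is not greatest since ψ < κ; κ is not greatest since κ < τ.
Only τ has nothing above it, so τ is the largest.

τ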